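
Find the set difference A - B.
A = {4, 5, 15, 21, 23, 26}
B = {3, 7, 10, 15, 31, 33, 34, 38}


Set A = {4, 5, 15, 21, 23, 26}
Set B = {3, 7, 10, 15, 31, 33, 34, 38}
A \ B includes elements in A that are not in B.
Check each element of A:
4 (not in B, keep), 5 (not in B, keep), 15 (in B, remove), 21 (not in B, keep), 23 (not in B, keep), 26 (not in B, keep)
A \ B = {4, 5, 21, 23, 26}

{4, 5, 21, 23, 26}


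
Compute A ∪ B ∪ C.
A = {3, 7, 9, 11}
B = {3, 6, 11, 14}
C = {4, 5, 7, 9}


Set A = {3, 7, 9, 11}
Set B = {3, 6, 11, 14}
Set C = {4, 5, 7, 9}
First, A ∪ B = {3, 6, 7, 9, 11, 14}
Then, (A ∪ B) ∪ C = {3, 4, 5, 6, 7, 9, 11, 14}

{3, 4, 5, 6, 7, 9, 11, 14}


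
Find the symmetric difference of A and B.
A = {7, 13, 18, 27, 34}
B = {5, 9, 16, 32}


Set A = {7, 13, 18, 27, 34}
Set B = {5, 9, 16, 32}
A △ B = (A \ B) ∪ (B \ A)
Elements in A but not B: {7, 13, 18, 27, 34}
Elements in B but not A: {5, 9, 16, 32}
A △ B = {5, 7, 9, 13, 16, 18, 27, 32, 34}

{5, 7, 9, 13, 16, 18, 27, 32, 34}


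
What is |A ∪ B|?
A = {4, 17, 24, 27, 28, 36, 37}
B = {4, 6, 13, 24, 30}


Set A = {4, 17, 24, 27, 28, 36, 37}, |A| = 7
Set B = {4, 6, 13, 24, 30}, |B| = 5
A ∩ B = {4, 24}, |A ∩ B| = 2
|A ∪ B| = |A| + |B| - |A ∩ B| = 7 + 5 - 2 = 10

10


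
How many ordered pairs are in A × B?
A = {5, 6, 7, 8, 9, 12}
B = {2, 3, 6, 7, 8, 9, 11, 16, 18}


Set A = {5, 6, 7, 8, 9, 12} has 6 elements.
Set B = {2, 3, 6, 7, 8, 9, 11, 16, 18} has 9 elements.
|A × B| = |A| × |B| = 6 × 9 = 54

54


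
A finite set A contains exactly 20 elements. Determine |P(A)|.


The set has 20 elements.
The power set contains all possible subsets.
|P(A)| = 2^|A| = 2^20 = 1048576

1048576


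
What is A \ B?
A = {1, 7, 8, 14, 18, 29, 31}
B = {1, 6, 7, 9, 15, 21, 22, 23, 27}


Set A = {1, 7, 8, 14, 18, 29, 31}
Set B = {1, 6, 7, 9, 15, 21, 22, 23, 27}
A \ B includes elements in A that are not in B.
Check each element of A:
1 (in B, remove), 7 (in B, remove), 8 (not in B, keep), 14 (not in B, keep), 18 (not in B, keep), 29 (not in B, keep), 31 (not in B, keep)
A \ B = {8, 14, 18, 29, 31}

{8, 14, 18, 29, 31}


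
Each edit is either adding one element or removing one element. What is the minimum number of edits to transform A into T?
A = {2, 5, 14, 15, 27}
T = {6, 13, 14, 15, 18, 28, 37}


Set A = {2, 5, 14, 15, 27}
Set T = {6, 13, 14, 15, 18, 28, 37}
Elements to remove from A (in A, not in T): {2, 5, 27} → 3 removals
Elements to add to A (in T, not in A): {6, 13, 18, 28, 37} → 5 additions
Total edits = 3 + 5 = 8

8


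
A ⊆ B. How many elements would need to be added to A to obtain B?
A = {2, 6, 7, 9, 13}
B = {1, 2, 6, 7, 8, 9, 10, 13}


Set A = {2, 6, 7, 9, 13}, |A| = 5
Set B = {1, 2, 6, 7, 8, 9, 10, 13}, |B| = 8
Since A ⊆ B: B \ A = {1, 8, 10}
|B| - |A| = 8 - 5 = 3

3


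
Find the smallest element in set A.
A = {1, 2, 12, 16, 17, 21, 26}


Set A = {1, 2, 12, 16, 17, 21, 26}
Elements in ascending order: 1, 2, 12, 16, 17, 21, 26
The smallest element is 1.

1


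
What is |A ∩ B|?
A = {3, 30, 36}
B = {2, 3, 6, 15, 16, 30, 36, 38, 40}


Set A = {3, 30, 36}
Set B = {2, 3, 6, 15, 16, 30, 36, 38, 40}
A ∩ B = {3, 30, 36}
|A ∩ B| = 3

3


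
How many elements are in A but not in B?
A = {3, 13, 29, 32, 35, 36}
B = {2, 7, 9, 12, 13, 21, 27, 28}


Set A = {3, 13, 29, 32, 35, 36}
Set B = {2, 7, 9, 12, 13, 21, 27, 28}
A \ B = {3, 29, 32, 35, 36}
|A \ B| = 5

5


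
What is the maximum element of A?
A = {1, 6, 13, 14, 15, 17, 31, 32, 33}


Set A = {1, 6, 13, 14, 15, 17, 31, 32, 33}
Elements in ascending order: 1, 6, 13, 14, 15, 17, 31, 32, 33
The largest element is 33.

33


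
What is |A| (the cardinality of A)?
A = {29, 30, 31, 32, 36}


Set A = {29, 30, 31, 32, 36}
Listing elements: 29, 30, 31, 32, 36
Counting: 5 elements
|A| = 5

5


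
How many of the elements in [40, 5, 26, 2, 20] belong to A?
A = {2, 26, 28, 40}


Set A = {2, 26, 28, 40}
Candidates: [40, 5, 26, 2, 20]
Check each candidate:
40 ∈ A, 5 ∉ A, 26 ∈ A, 2 ∈ A, 20 ∉ A
Count of candidates in A: 3

3


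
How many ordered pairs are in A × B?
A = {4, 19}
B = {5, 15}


Set A = {4, 19} has 2 elements.
Set B = {5, 15} has 2 elements.
|A × B| = |A| × |B| = 2 × 2 = 4

4


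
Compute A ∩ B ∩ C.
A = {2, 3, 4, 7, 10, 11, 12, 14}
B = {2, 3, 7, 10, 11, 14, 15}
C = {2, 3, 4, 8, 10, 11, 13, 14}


Set A = {2, 3, 4, 7, 10, 11, 12, 14}
Set B = {2, 3, 7, 10, 11, 14, 15}
Set C = {2, 3, 4, 8, 10, 11, 13, 14}
First, A ∩ B = {2, 3, 7, 10, 11, 14}
Then, (A ∩ B) ∩ C = {2, 3, 10, 11, 14}

{2, 3, 10, 11, 14}


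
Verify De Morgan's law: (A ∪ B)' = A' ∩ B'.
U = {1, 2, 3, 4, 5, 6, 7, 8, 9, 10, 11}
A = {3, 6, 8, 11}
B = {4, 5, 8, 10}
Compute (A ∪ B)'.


U = {1, 2, 3, 4, 5, 6, 7, 8, 9, 10, 11}
A = {3, 6, 8, 11}, B = {4, 5, 8, 10}
A ∪ B = {3, 4, 5, 6, 8, 10, 11}
(A ∪ B)' = U \ (A ∪ B) = {1, 2, 7, 9}
Verification via A' ∩ B': A' = {1, 2, 4, 5, 7, 9, 10}, B' = {1, 2, 3, 6, 7, 9, 11}
A' ∩ B' = {1, 2, 7, 9} ✓

{1, 2, 7, 9}


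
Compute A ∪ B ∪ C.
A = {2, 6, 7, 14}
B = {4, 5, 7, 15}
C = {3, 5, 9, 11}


Set A = {2, 6, 7, 14}
Set B = {4, 5, 7, 15}
Set C = {3, 5, 9, 11}
First, A ∪ B = {2, 4, 5, 6, 7, 14, 15}
Then, (A ∪ B) ∪ C = {2, 3, 4, 5, 6, 7, 9, 11, 14, 15}

{2, 3, 4, 5, 6, 7, 9, 11, 14, 15}


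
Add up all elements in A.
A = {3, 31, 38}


Set A = {3, 31, 38}
Sum = 3 + 31 + 38 = 72

72


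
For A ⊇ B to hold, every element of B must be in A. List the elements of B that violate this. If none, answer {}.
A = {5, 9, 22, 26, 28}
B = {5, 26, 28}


Set A = {5, 9, 22, 26, 28}
Set B = {5, 26, 28}
Check each element of B against A:
5 ∈ A, 26 ∈ A, 28 ∈ A
Elements of B not in A: {}

{}


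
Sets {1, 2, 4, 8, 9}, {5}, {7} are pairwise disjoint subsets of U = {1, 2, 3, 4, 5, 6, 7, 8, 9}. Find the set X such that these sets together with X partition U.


U = {1, 2, 3, 4, 5, 6, 7, 8, 9}
Shown blocks: {1, 2, 4, 8, 9}, {5}, {7}
A partition's blocks are pairwise disjoint and cover U, so the missing block = U \ (union of shown blocks).
Union of shown blocks: {1, 2, 4, 5, 7, 8, 9}
Missing block = U \ (union) = {3, 6}

{3, 6}


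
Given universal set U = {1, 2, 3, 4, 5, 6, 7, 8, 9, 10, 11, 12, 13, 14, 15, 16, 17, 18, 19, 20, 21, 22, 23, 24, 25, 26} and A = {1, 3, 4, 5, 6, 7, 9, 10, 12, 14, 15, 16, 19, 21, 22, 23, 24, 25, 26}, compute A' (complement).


Universal set U = {1, 2, 3, 4, 5, 6, 7, 8, 9, 10, 11, 12, 13, 14, 15, 16, 17, 18, 19, 20, 21, 22, 23, 24, 25, 26}
Set A = {1, 3, 4, 5, 6, 7, 9, 10, 12, 14, 15, 16, 19, 21, 22, 23, 24, 25, 26}
A' = U \ A = elements in U but not in A
Checking each element of U:
1 (in A, exclude), 2 (not in A, include), 3 (in A, exclude), 4 (in A, exclude), 5 (in A, exclude), 6 (in A, exclude), 7 (in A, exclude), 8 (not in A, include), 9 (in A, exclude), 10 (in A, exclude), 11 (not in A, include), 12 (in A, exclude), 13 (not in A, include), 14 (in A, exclude), 15 (in A, exclude), 16 (in A, exclude), 17 (not in A, include), 18 (not in A, include), 19 (in A, exclude), 20 (not in A, include), 21 (in A, exclude), 22 (in A, exclude), 23 (in A, exclude), 24 (in A, exclude), 25 (in A, exclude), 26 (in A, exclude)
A' = {2, 8, 11, 13, 17, 18, 20}

{2, 8, 11, 13, 17, 18, 20}


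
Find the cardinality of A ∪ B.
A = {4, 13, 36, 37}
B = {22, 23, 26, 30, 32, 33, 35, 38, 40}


Set A = {4, 13, 36, 37}, |A| = 4
Set B = {22, 23, 26, 30, 32, 33, 35, 38, 40}, |B| = 9
A ∩ B = {}, |A ∩ B| = 0
|A ∪ B| = |A| + |B| - |A ∩ B| = 4 + 9 - 0 = 13

13


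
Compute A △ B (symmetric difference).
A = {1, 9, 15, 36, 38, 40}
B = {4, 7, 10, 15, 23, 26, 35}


Set A = {1, 9, 15, 36, 38, 40}
Set B = {4, 7, 10, 15, 23, 26, 35}
A △ B = (A \ B) ∪ (B \ A)
Elements in A but not B: {1, 9, 36, 38, 40}
Elements in B but not A: {4, 7, 10, 23, 26, 35}
A △ B = {1, 4, 7, 9, 10, 23, 26, 35, 36, 38, 40}

{1, 4, 7, 9, 10, 23, 26, 35, 36, 38, 40}


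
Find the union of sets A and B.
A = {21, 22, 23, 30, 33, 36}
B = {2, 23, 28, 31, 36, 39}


Set A = {21, 22, 23, 30, 33, 36}
Set B = {2, 23, 28, 31, 36, 39}
A ∪ B includes all elements in either set.
Elements from A: {21, 22, 23, 30, 33, 36}
Elements from B not already included: {2, 28, 31, 39}
A ∪ B = {2, 21, 22, 23, 28, 30, 31, 33, 36, 39}

{2, 21, 22, 23, 28, 30, 31, 33, 36, 39}


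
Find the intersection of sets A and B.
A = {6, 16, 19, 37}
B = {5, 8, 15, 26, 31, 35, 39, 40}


Set A = {6, 16, 19, 37}
Set B = {5, 8, 15, 26, 31, 35, 39, 40}
A ∩ B includes only elements in both sets.
Check each element of A against B:
6 ✗, 16 ✗, 19 ✗, 37 ✗
A ∩ B = {}

{}


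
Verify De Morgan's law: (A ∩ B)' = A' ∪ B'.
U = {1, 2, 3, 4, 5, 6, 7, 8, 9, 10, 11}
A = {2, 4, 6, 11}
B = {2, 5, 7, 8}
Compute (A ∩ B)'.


U = {1, 2, 3, 4, 5, 6, 7, 8, 9, 10, 11}
A = {2, 4, 6, 11}, B = {2, 5, 7, 8}
A ∩ B = {2}
(A ∩ B)' = U \ (A ∩ B) = {1, 3, 4, 5, 6, 7, 8, 9, 10, 11}
Verification via A' ∪ B': A' = {1, 3, 5, 7, 8, 9, 10}, B' = {1, 3, 4, 6, 9, 10, 11}
A' ∪ B' = {1, 3, 4, 5, 6, 7, 8, 9, 10, 11} ✓

{1, 3, 4, 5, 6, 7, 8, 9, 10, 11}


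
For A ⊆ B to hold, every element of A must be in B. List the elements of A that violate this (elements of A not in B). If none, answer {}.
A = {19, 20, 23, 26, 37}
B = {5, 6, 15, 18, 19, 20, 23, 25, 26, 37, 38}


Set A = {19, 20, 23, 26, 37}
Set B = {5, 6, 15, 18, 19, 20, 23, 25, 26, 37, 38}
Check each element of A against B:
19 ∈ B, 20 ∈ B, 23 ∈ B, 26 ∈ B, 37 ∈ B
Elements of A not in B: {}

{}


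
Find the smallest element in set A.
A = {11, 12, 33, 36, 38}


Set A = {11, 12, 33, 36, 38}
Elements in ascending order: 11, 12, 33, 36, 38
The smallest element is 11.

11


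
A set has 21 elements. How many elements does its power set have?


The set has 21 elements.
The power set contains all possible subsets.
|P(A)| = 2^|A| = 2^21 = 2097152

2097152


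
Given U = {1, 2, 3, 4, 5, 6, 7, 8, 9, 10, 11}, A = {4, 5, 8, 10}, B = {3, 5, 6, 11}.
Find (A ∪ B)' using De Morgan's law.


U = {1, 2, 3, 4, 5, 6, 7, 8, 9, 10, 11}
A = {4, 5, 8, 10}, B = {3, 5, 6, 11}
A ∪ B = {3, 4, 5, 6, 8, 10, 11}
(A ∪ B)' = U \ (A ∪ B) = {1, 2, 7, 9}
Verification via A' ∩ B': A' = {1, 2, 3, 6, 7, 9, 11}, B' = {1, 2, 4, 7, 8, 9, 10}
A' ∩ B' = {1, 2, 7, 9} ✓

{1, 2, 7, 9}


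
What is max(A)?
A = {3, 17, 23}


Set A = {3, 17, 23}
Elements in ascending order: 3, 17, 23
The largest element is 23.

23


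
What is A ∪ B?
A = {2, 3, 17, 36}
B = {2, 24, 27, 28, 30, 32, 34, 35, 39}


Set A = {2, 3, 17, 36}
Set B = {2, 24, 27, 28, 30, 32, 34, 35, 39}
A ∪ B includes all elements in either set.
Elements from A: {2, 3, 17, 36}
Elements from B not already included: {24, 27, 28, 30, 32, 34, 35, 39}
A ∪ B = {2, 3, 17, 24, 27, 28, 30, 32, 34, 35, 36, 39}

{2, 3, 17, 24, 27, 28, 30, 32, 34, 35, 36, 39}


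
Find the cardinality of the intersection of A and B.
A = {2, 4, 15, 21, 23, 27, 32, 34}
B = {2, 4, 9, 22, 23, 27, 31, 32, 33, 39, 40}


Set A = {2, 4, 15, 21, 23, 27, 32, 34}
Set B = {2, 4, 9, 22, 23, 27, 31, 32, 33, 39, 40}
A ∩ B = {2, 4, 23, 27, 32}
|A ∩ B| = 5

5


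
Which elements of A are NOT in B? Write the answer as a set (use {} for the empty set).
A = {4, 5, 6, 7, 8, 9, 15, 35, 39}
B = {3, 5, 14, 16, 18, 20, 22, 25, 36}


Set A = {4, 5, 6, 7, 8, 9, 15, 35, 39}
Set B = {3, 5, 14, 16, 18, 20, 22, 25, 36}
Check each element of A against B:
4 ∉ B (include), 5 ∈ B, 6 ∉ B (include), 7 ∉ B (include), 8 ∉ B (include), 9 ∉ B (include), 15 ∉ B (include), 35 ∉ B (include), 39 ∉ B (include)
Elements of A not in B: {4, 6, 7, 8, 9, 15, 35, 39}

{4, 6, 7, 8, 9, 15, 35, 39}


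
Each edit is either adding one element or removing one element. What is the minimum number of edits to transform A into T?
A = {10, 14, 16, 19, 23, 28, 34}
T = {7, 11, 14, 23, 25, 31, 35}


Set A = {10, 14, 16, 19, 23, 28, 34}
Set T = {7, 11, 14, 23, 25, 31, 35}
Elements to remove from A (in A, not in T): {10, 16, 19, 28, 34} → 5 removals
Elements to add to A (in T, not in A): {7, 11, 25, 31, 35} → 5 additions
Total edits = 5 + 5 = 10

10


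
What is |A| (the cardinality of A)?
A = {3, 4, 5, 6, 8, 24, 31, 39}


Set A = {3, 4, 5, 6, 8, 24, 31, 39}
Listing elements: 3, 4, 5, 6, 8, 24, 31, 39
Counting: 8 elements
|A| = 8

8


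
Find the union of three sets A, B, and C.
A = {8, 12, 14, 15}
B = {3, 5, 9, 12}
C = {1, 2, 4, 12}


Set A = {8, 12, 14, 15}
Set B = {3, 5, 9, 12}
Set C = {1, 2, 4, 12}
First, A ∪ B = {3, 5, 8, 9, 12, 14, 15}
Then, (A ∪ B) ∪ C = {1, 2, 3, 4, 5, 8, 9, 12, 14, 15}

{1, 2, 3, 4, 5, 8, 9, 12, 14, 15}


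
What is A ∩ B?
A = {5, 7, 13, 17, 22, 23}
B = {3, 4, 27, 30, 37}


Set A = {5, 7, 13, 17, 22, 23}
Set B = {3, 4, 27, 30, 37}
A ∩ B includes only elements in both sets.
Check each element of A against B:
5 ✗, 7 ✗, 13 ✗, 17 ✗, 22 ✗, 23 ✗
A ∩ B = {}

{}


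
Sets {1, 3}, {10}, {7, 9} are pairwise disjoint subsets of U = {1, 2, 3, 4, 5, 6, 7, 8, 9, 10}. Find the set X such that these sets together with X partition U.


U = {1, 2, 3, 4, 5, 6, 7, 8, 9, 10}
Shown blocks: {1, 3}, {10}, {7, 9}
A partition's blocks are pairwise disjoint and cover U, so the missing block = U \ (union of shown blocks).
Union of shown blocks: {1, 3, 7, 9, 10}
Missing block = U \ (union) = {2, 4, 5, 6, 8}

{2, 4, 5, 6, 8}


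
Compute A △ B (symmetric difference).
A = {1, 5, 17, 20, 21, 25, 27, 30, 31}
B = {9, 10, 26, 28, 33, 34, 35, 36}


Set A = {1, 5, 17, 20, 21, 25, 27, 30, 31}
Set B = {9, 10, 26, 28, 33, 34, 35, 36}
A △ B = (A \ B) ∪ (B \ A)
Elements in A but not B: {1, 5, 17, 20, 21, 25, 27, 30, 31}
Elements in B but not A: {9, 10, 26, 28, 33, 34, 35, 36}
A △ B = {1, 5, 9, 10, 17, 20, 21, 25, 26, 27, 28, 30, 31, 33, 34, 35, 36}

{1, 5, 9, 10, 17, 20, 21, 25, 26, 27, 28, 30, 31, 33, 34, 35, 36}


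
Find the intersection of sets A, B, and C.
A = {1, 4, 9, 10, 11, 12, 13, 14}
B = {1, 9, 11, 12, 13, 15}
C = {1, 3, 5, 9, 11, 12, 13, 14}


Set A = {1, 4, 9, 10, 11, 12, 13, 14}
Set B = {1, 9, 11, 12, 13, 15}
Set C = {1, 3, 5, 9, 11, 12, 13, 14}
First, A ∩ B = {1, 9, 11, 12, 13}
Then, (A ∩ B) ∩ C = {1, 9, 11, 12, 13}

{1, 9, 11, 12, 13}


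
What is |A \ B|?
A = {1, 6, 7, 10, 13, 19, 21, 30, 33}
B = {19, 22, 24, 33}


Set A = {1, 6, 7, 10, 13, 19, 21, 30, 33}
Set B = {19, 22, 24, 33}
A \ B = {1, 6, 7, 10, 13, 21, 30}
|A \ B| = 7

7


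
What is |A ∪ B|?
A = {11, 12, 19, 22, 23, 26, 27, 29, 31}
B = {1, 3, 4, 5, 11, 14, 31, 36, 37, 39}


Set A = {11, 12, 19, 22, 23, 26, 27, 29, 31}, |A| = 9
Set B = {1, 3, 4, 5, 11, 14, 31, 36, 37, 39}, |B| = 10
A ∩ B = {11, 31}, |A ∩ B| = 2
|A ∪ B| = |A| + |B| - |A ∩ B| = 9 + 10 - 2 = 17

17


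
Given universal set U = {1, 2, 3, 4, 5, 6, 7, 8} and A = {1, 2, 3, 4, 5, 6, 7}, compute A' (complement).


Universal set U = {1, 2, 3, 4, 5, 6, 7, 8}
Set A = {1, 2, 3, 4, 5, 6, 7}
A' = U \ A = elements in U but not in A
Checking each element of U:
1 (in A, exclude), 2 (in A, exclude), 3 (in A, exclude), 4 (in A, exclude), 5 (in A, exclude), 6 (in A, exclude), 7 (in A, exclude), 8 (not in A, include)
A' = {8}

{8}


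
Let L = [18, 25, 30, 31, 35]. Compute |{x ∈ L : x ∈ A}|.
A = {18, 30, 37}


Set A = {18, 30, 37}
Candidates: [18, 25, 30, 31, 35]
Check each candidate:
18 ∈ A, 25 ∉ A, 30 ∈ A, 31 ∉ A, 35 ∉ A
Count of candidates in A: 2

2


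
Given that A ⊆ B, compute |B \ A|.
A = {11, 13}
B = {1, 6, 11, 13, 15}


Set A = {11, 13}, |A| = 2
Set B = {1, 6, 11, 13, 15}, |B| = 5
Since A ⊆ B: B \ A = {1, 6, 15}
|B| - |A| = 5 - 2 = 3

3


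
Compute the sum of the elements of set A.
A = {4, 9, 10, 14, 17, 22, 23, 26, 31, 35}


Set A = {4, 9, 10, 14, 17, 22, 23, 26, 31, 35}
Sum = 4 + 9 + 10 + 14 + 17 + 22 + 23 + 26 + 31 + 35 = 191

191


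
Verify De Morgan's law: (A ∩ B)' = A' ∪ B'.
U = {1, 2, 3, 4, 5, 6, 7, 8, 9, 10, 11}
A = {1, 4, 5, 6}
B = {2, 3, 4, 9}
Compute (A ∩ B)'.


U = {1, 2, 3, 4, 5, 6, 7, 8, 9, 10, 11}
A = {1, 4, 5, 6}, B = {2, 3, 4, 9}
A ∩ B = {4}
(A ∩ B)' = U \ (A ∩ B) = {1, 2, 3, 5, 6, 7, 8, 9, 10, 11}
Verification via A' ∪ B': A' = {2, 3, 7, 8, 9, 10, 11}, B' = {1, 5, 6, 7, 8, 10, 11}
A' ∪ B' = {1, 2, 3, 5, 6, 7, 8, 9, 10, 11} ✓

{1, 2, 3, 5, 6, 7, 8, 9, 10, 11}


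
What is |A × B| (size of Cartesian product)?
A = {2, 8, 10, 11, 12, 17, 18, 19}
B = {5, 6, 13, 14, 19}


Set A = {2, 8, 10, 11, 12, 17, 18, 19} has 8 elements.
Set B = {5, 6, 13, 14, 19} has 5 elements.
|A × B| = |A| × |B| = 8 × 5 = 40

40


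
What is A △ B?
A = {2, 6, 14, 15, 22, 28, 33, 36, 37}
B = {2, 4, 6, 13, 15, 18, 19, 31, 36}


Set A = {2, 6, 14, 15, 22, 28, 33, 36, 37}
Set B = {2, 4, 6, 13, 15, 18, 19, 31, 36}
A △ B = (A \ B) ∪ (B \ A)
Elements in A but not B: {14, 22, 28, 33, 37}
Elements in B but not A: {4, 13, 18, 19, 31}
A △ B = {4, 13, 14, 18, 19, 22, 28, 31, 33, 37}

{4, 13, 14, 18, 19, 22, 28, 31, 33, 37}


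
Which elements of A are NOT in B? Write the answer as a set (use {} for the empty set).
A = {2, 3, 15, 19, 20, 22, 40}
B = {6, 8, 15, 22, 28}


Set A = {2, 3, 15, 19, 20, 22, 40}
Set B = {6, 8, 15, 22, 28}
Check each element of A against B:
2 ∉ B (include), 3 ∉ B (include), 15 ∈ B, 19 ∉ B (include), 20 ∉ B (include), 22 ∈ B, 40 ∉ B (include)
Elements of A not in B: {2, 3, 19, 20, 40}

{2, 3, 19, 20, 40}


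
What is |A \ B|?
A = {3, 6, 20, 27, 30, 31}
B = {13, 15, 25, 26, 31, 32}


Set A = {3, 6, 20, 27, 30, 31}
Set B = {13, 15, 25, 26, 31, 32}
A \ B = {3, 6, 20, 27, 30}
|A \ B| = 5

5


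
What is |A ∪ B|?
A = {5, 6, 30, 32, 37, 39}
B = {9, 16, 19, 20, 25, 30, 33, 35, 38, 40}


Set A = {5, 6, 30, 32, 37, 39}, |A| = 6
Set B = {9, 16, 19, 20, 25, 30, 33, 35, 38, 40}, |B| = 10
A ∩ B = {30}, |A ∩ B| = 1
|A ∪ B| = |A| + |B| - |A ∩ B| = 6 + 10 - 1 = 15

15


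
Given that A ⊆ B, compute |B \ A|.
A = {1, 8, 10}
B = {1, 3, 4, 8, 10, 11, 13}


Set A = {1, 8, 10}, |A| = 3
Set B = {1, 3, 4, 8, 10, 11, 13}, |B| = 7
Since A ⊆ B: B \ A = {3, 4, 11, 13}
|B| - |A| = 7 - 3 = 4

4


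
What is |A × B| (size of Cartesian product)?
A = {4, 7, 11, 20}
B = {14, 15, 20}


Set A = {4, 7, 11, 20} has 4 elements.
Set B = {14, 15, 20} has 3 elements.
|A × B| = |A| × |B| = 4 × 3 = 12

12


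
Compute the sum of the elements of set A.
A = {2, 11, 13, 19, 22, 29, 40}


Set A = {2, 11, 13, 19, 22, 29, 40}
Sum = 2 + 11 + 13 + 19 + 22 + 29 + 40 = 136

136


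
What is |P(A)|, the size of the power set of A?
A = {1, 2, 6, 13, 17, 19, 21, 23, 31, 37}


Set A = {1, 2, 6, 13, 17, 19, 21, 23, 31, 37}
|A| = 10
The power set P(A) contains all subsets of A.
|P(A)| = 2^|A| = 2^10 = 1024

1024


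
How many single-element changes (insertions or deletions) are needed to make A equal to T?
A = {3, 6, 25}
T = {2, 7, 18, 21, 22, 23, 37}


Set A = {3, 6, 25}
Set T = {2, 7, 18, 21, 22, 23, 37}
Elements to remove from A (in A, not in T): {3, 6, 25} → 3 removals
Elements to add to A (in T, not in A): {2, 7, 18, 21, 22, 23, 37} → 7 additions
Total edits = 3 + 7 = 10

10


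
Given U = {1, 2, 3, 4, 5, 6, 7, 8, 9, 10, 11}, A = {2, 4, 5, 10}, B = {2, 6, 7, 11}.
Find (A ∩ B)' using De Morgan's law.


U = {1, 2, 3, 4, 5, 6, 7, 8, 9, 10, 11}
A = {2, 4, 5, 10}, B = {2, 6, 7, 11}
A ∩ B = {2}
(A ∩ B)' = U \ (A ∩ B) = {1, 3, 4, 5, 6, 7, 8, 9, 10, 11}
Verification via A' ∪ B': A' = {1, 3, 6, 7, 8, 9, 11}, B' = {1, 3, 4, 5, 8, 9, 10}
A' ∪ B' = {1, 3, 4, 5, 6, 7, 8, 9, 10, 11} ✓

{1, 3, 4, 5, 6, 7, 8, 9, 10, 11}


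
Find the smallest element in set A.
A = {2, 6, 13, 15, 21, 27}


Set A = {2, 6, 13, 15, 21, 27}
Elements in ascending order: 2, 6, 13, 15, 21, 27
The smallest element is 2.

2


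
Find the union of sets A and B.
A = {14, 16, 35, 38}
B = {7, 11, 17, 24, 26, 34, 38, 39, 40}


Set A = {14, 16, 35, 38}
Set B = {7, 11, 17, 24, 26, 34, 38, 39, 40}
A ∪ B includes all elements in either set.
Elements from A: {14, 16, 35, 38}
Elements from B not already included: {7, 11, 17, 24, 26, 34, 39, 40}
A ∪ B = {7, 11, 14, 16, 17, 24, 26, 34, 35, 38, 39, 40}

{7, 11, 14, 16, 17, 24, 26, 34, 35, 38, 39, 40}


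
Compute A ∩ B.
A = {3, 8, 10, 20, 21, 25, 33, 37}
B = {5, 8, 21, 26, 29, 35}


Set A = {3, 8, 10, 20, 21, 25, 33, 37}
Set B = {5, 8, 21, 26, 29, 35}
A ∩ B includes only elements in both sets.
Check each element of A against B:
3 ✗, 8 ✓, 10 ✗, 20 ✗, 21 ✓, 25 ✗, 33 ✗, 37 ✗
A ∩ B = {8, 21}

{8, 21}


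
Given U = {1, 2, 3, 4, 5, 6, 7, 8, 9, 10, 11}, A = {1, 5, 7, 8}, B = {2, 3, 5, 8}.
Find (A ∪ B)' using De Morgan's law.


U = {1, 2, 3, 4, 5, 6, 7, 8, 9, 10, 11}
A = {1, 5, 7, 8}, B = {2, 3, 5, 8}
A ∪ B = {1, 2, 3, 5, 7, 8}
(A ∪ B)' = U \ (A ∪ B) = {4, 6, 9, 10, 11}
Verification via A' ∩ B': A' = {2, 3, 4, 6, 9, 10, 11}, B' = {1, 4, 6, 7, 9, 10, 11}
A' ∩ B' = {4, 6, 9, 10, 11} ✓

{4, 6, 9, 10, 11}


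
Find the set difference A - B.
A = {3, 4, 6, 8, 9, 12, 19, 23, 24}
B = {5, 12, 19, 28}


Set A = {3, 4, 6, 8, 9, 12, 19, 23, 24}
Set B = {5, 12, 19, 28}
A \ B includes elements in A that are not in B.
Check each element of A:
3 (not in B, keep), 4 (not in B, keep), 6 (not in B, keep), 8 (not in B, keep), 9 (not in B, keep), 12 (in B, remove), 19 (in B, remove), 23 (not in B, keep), 24 (not in B, keep)
A \ B = {3, 4, 6, 8, 9, 23, 24}

{3, 4, 6, 8, 9, 23, 24}


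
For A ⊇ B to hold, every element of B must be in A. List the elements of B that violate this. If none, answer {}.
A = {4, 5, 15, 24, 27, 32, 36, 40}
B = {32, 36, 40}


Set A = {4, 5, 15, 24, 27, 32, 36, 40}
Set B = {32, 36, 40}
Check each element of B against A:
32 ∈ A, 36 ∈ A, 40 ∈ A
Elements of B not in A: {}

{}


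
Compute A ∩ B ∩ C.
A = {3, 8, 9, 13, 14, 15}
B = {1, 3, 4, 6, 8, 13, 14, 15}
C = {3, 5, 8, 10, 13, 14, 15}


Set A = {3, 8, 9, 13, 14, 15}
Set B = {1, 3, 4, 6, 8, 13, 14, 15}
Set C = {3, 5, 8, 10, 13, 14, 15}
First, A ∩ B = {3, 8, 13, 14, 15}
Then, (A ∩ B) ∩ C = {3, 8, 13, 14, 15}

{3, 8, 13, 14, 15}


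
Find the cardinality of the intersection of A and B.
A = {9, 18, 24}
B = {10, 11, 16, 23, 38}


Set A = {9, 18, 24}
Set B = {10, 11, 16, 23, 38}
A ∩ B = {}
|A ∩ B| = 0

0


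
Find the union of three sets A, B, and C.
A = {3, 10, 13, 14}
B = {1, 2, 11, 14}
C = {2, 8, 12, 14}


Set A = {3, 10, 13, 14}
Set B = {1, 2, 11, 14}
Set C = {2, 8, 12, 14}
First, A ∪ B = {1, 2, 3, 10, 11, 13, 14}
Then, (A ∪ B) ∪ C = {1, 2, 3, 8, 10, 11, 12, 13, 14}

{1, 2, 3, 8, 10, 11, 12, 13, 14}


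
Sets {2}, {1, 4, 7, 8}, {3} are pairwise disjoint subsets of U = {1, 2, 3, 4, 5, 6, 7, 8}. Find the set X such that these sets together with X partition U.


U = {1, 2, 3, 4, 5, 6, 7, 8}
Shown blocks: {2}, {1, 4, 7, 8}, {3}
A partition's blocks are pairwise disjoint and cover U, so the missing block = U \ (union of shown blocks).
Union of shown blocks: {1, 2, 3, 4, 7, 8}
Missing block = U \ (union) = {5, 6}

{5, 6}


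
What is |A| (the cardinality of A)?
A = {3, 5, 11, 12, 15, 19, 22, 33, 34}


Set A = {3, 5, 11, 12, 15, 19, 22, 33, 34}
Listing elements: 3, 5, 11, 12, 15, 19, 22, 33, 34
Counting: 9 elements
|A| = 9

9


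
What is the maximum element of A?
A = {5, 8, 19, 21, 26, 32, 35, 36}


Set A = {5, 8, 19, 21, 26, 32, 35, 36}
Elements in ascending order: 5, 8, 19, 21, 26, 32, 35, 36
The largest element is 36.

36


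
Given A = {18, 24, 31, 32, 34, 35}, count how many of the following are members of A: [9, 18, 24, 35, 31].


Set A = {18, 24, 31, 32, 34, 35}
Candidates: [9, 18, 24, 35, 31]
Check each candidate:
9 ∉ A, 18 ∈ A, 24 ∈ A, 35 ∈ A, 31 ∈ A
Count of candidates in A: 4

4


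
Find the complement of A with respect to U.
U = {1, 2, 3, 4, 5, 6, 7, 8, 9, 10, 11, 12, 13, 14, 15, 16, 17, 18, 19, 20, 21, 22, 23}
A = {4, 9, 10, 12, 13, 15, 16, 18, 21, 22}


Universal set U = {1, 2, 3, 4, 5, 6, 7, 8, 9, 10, 11, 12, 13, 14, 15, 16, 17, 18, 19, 20, 21, 22, 23}
Set A = {4, 9, 10, 12, 13, 15, 16, 18, 21, 22}
A' = U \ A = elements in U but not in A
Checking each element of U:
1 (not in A, include), 2 (not in A, include), 3 (not in A, include), 4 (in A, exclude), 5 (not in A, include), 6 (not in A, include), 7 (not in A, include), 8 (not in A, include), 9 (in A, exclude), 10 (in A, exclude), 11 (not in A, include), 12 (in A, exclude), 13 (in A, exclude), 14 (not in A, include), 15 (in A, exclude), 16 (in A, exclude), 17 (not in A, include), 18 (in A, exclude), 19 (not in A, include), 20 (not in A, include), 21 (in A, exclude), 22 (in A, exclude), 23 (not in A, include)
A' = {1, 2, 3, 5, 6, 7, 8, 11, 14, 17, 19, 20, 23}

{1, 2, 3, 5, 6, 7, 8, 11, 14, 17, 19, 20, 23}


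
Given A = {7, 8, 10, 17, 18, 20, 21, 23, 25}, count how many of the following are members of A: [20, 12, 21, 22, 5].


Set A = {7, 8, 10, 17, 18, 20, 21, 23, 25}
Candidates: [20, 12, 21, 22, 5]
Check each candidate:
20 ∈ A, 12 ∉ A, 21 ∈ A, 22 ∉ A, 5 ∉ A
Count of candidates in A: 2

2


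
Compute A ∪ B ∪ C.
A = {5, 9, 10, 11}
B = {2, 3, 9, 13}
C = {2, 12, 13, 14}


Set A = {5, 9, 10, 11}
Set B = {2, 3, 9, 13}
Set C = {2, 12, 13, 14}
First, A ∪ B = {2, 3, 5, 9, 10, 11, 13}
Then, (A ∪ B) ∪ C = {2, 3, 5, 9, 10, 11, 12, 13, 14}

{2, 3, 5, 9, 10, 11, 12, 13, 14}


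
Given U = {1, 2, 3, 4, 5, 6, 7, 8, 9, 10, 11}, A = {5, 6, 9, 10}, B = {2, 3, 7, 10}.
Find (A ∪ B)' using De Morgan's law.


U = {1, 2, 3, 4, 5, 6, 7, 8, 9, 10, 11}
A = {5, 6, 9, 10}, B = {2, 3, 7, 10}
A ∪ B = {2, 3, 5, 6, 7, 9, 10}
(A ∪ B)' = U \ (A ∪ B) = {1, 4, 8, 11}
Verification via A' ∩ B': A' = {1, 2, 3, 4, 7, 8, 11}, B' = {1, 4, 5, 6, 8, 9, 11}
A' ∩ B' = {1, 4, 8, 11} ✓

{1, 4, 8, 11}


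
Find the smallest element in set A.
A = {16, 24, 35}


Set A = {16, 24, 35}
Elements in ascending order: 16, 24, 35
The smallest element is 16.

16


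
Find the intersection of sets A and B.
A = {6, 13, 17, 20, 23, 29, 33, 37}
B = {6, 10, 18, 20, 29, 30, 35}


Set A = {6, 13, 17, 20, 23, 29, 33, 37}
Set B = {6, 10, 18, 20, 29, 30, 35}
A ∩ B includes only elements in both sets.
Check each element of A against B:
6 ✓, 13 ✗, 17 ✗, 20 ✓, 23 ✗, 29 ✓, 33 ✗, 37 ✗
A ∩ B = {6, 20, 29}

{6, 20, 29}


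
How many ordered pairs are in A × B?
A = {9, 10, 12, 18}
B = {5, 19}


Set A = {9, 10, 12, 18} has 4 elements.
Set B = {5, 19} has 2 elements.
|A × B| = |A| × |B| = 4 × 2 = 8

8


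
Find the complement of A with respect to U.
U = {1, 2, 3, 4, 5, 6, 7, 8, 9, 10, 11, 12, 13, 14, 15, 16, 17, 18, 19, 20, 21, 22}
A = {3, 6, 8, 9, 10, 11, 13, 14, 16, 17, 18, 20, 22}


Universal set U = {1, 2, 3, 4, 5, 6, 7, 8, 9, 10, 11, 12, 13, 14, 15, 16, 17, 18, 19, 20, 21, 22}
Set A = {3, 6, 8, 9, 10, 11, 13, 14, 16, 17, 18, 20, 22}
A' = U \ A = elements in U but not in A
Checking each element of U:
1 (not in A, include), 2 (not in A, include), 3 (in A, exclude), 4 (not in A, include), 5 (not in A, include), 6 (in A, exclude), 7 (not in A, include), 8 (in A, exclude), 9 (in A, exclude), 10 (in A, exclude), 11 (in A, exclude), 12 (not in A, include), 13 (in A, exclude), 14 (in A, exclude), 15 (not in A, include), 16 (in A, exclude), 17 (in A, exclude), 18 (in A, exclude), 19 (not in A, include), 20 (in A, exclude), 21 (not in A, include), 22 (in A, exclude)
A' = {1, 2, 4, 5, 7, 12, 15, 19, 21}

{1, 2, 4, 5, 7, 12, 15, 19, 21}


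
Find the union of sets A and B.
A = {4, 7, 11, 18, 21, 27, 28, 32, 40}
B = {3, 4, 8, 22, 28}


Set A = {4, 7, 11, 18, 21, 27, 28, 32, 40}
Set B = {3, 4, 8, 22, 28}
A ∪ B includes all elements in either set.
Elements from A: {4, 7, 11, 18, 21, 27, 28, 32, 40}
Elements from B not already included: {3, 8, 22}
A ∪ B = {3, 4, 7, 8, 11, 18, 21, 22, 27, 28, 32, 40}

{3, 4, 7, 8, 11, 18, 21, 22, 27, 28, 32, 40}


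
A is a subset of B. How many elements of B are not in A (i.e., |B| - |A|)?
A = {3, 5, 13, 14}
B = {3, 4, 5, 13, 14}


Set A = {3, 5, 13, 14}, |A| = 4
Set B = {3, 4, 5, 13, 14}, |B| = 5
Since A ⊆ B: B \ A = {4}
|B| - |A| = 5 - 4 = 1

1


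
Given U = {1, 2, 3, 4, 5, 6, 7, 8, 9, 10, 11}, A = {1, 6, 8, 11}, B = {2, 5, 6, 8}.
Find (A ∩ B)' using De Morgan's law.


U = {1, 2, 3, 4, 5, 6, 7, 8, 9, 10, 11}
A = {1, 6, 8, 11}, B = {2, 5, 6, 8}
A ∩ B = {6, 8}
(A ∩ B)' = U \ (A ∩ B) = {1, 2, 3, 4, 5, 7, 9, 10, 11}
Verification via A' ∪ B': A' = {2, 3, 4, 5, 7, 9, 10}, B' = {1, 3, 4, 7, 9, 10, 11}
A' ∪ B' = {1, 2, 3, 4, 5, 7, 9, 10, 11} ✓

{1, 2, 3, 4, 5, 7, 9, 10, 11}


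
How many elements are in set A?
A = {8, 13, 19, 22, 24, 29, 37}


Set A = {8, 13, 19, 22, 24, 29, 37}
Listing elements: 8, 13, 19, 22, 24, 29, 37
Counting: 7 elements
|A| = 7

7


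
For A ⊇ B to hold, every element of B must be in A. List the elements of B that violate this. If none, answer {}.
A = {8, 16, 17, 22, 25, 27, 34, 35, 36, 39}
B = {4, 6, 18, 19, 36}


Set A = {8, 16, 17, 22, 25, 27, 34, 35, 36, 39}
Set B = {4, 6, 18, 19, 36}
Check each element of B against A:
4 ∉ A (include), 6 ∉ A (include), 18 ∉ A (include), 19 ∉ A (include), 36 ∈ A
Elements of B not in A: {4, 6, 18, 19}

{4, 6, 18, 19}


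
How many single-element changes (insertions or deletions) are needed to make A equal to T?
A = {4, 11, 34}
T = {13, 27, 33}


Set A = {4, 11, 34}
Set T = {13, 27, 33}
Elements to remove from A (in A, not in T): {4, 11, 34} → 3 removals
Elements to add to A (in T, not in A): {13, 27, 33} → 3 additions
Total edits = 3 + 3 = 6

6


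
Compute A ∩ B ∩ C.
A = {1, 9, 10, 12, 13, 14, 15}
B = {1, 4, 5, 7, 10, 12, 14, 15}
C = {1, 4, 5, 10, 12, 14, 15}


Set A = {1, 9, 10, 12, 13, 14, 15}
Set B = {1, 4, 5, 7, 10, 12, 14, 15}
Set C = {1, 4, 5, 10, 12, 14, 15}
First, A ∩ B = {1, 10, 12, 14, 15}
Then, (A ∩ B) ∩ C = {1, 10, 12, 14, 15}

{1, 10, 12, 14, 15}


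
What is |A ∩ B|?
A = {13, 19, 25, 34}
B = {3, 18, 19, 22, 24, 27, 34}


Set A = {13, 19, 25, 34}
Set B = {3, 18, 19, 22, 24, 27, 34}
A ∩ B = {19, 34}
|A ∩ B| = 2

2


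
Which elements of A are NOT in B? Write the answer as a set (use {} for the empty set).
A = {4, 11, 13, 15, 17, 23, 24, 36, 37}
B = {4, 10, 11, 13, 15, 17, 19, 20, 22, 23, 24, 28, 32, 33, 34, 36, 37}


Set A = {4, 11, 13, 15, 17, 23, 24, 36, 37}
Set B = {4, 10, 11, 13, 15, 17, 19, 20, 22, 23, 24, 28, 32, 33, 34, 36, 37}
Check each element of A against B:
4 ∈ B, 11 ∈ B, 13 ∈ B, 15 ∈ B, 17 ∈ B, 23 ∈ B, 24 ∈ B, 36 ∈ B, 37 ∈ B
Elements of A not in B: {}

{}


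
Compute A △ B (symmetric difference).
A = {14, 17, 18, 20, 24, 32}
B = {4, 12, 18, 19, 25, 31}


Set A = {14, 17, 18, 20, 24, 32}
Set B = {4, 12, 18, 19, 25, 31}
A △ B = (A \ B) ∪ (B \ A)
Elements in A but not B: {14, 17, 20, 24, 32}
Elements in B but not A: {4, 12, 19, 25, 31}
A △ B = {4, 12, 14, 17, 19, 20, 24, 25, 31, 32}

{4, 12, 14, 17, 19, 20, 24, 25, 31, 32}


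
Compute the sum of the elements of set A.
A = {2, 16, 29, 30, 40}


Set A = {2, 16, 29, 30, 40}
Sum = 2 + 16 + 29 + 30 + 40 = 117

117


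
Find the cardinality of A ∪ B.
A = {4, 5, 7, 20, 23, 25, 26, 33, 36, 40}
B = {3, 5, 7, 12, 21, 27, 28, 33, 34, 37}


Set A = {4, 5, 7, 20, 23, 25, 26, 33, 36, 40}, |A| = 10
Set B = {3, 5, 7, 12, 21, 27, 28, 33, 34, 37}, |B| = 10
A ∩ B = {5, 7, 33}, |A ∩ B| = 3
|A ∪ B| = |A| + |B| - |A ∩ B| = 10 + 10 - 3 = 17

17


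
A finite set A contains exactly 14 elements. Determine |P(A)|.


The set has 14 elements.
The power set contains all possible subsets.
|P(A)| = 2^|A| = 2^14 = 16384

16384


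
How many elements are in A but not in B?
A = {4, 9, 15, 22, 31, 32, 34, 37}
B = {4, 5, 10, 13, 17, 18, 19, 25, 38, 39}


Set A = {4, 9, 15, 22, 31, 32, 34, 37}
Set B = {4, 5, 10, 13, 17, 18, 19, 25, 38, 39}
A \ B = {9, 15, 22, 31, 32, 34, 37}
|A \ B| = 7

7


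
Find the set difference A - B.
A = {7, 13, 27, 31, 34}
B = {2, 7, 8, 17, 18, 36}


Set A = {7, 13, 27, 31, 34}
Set B = {2, 7, 8, 17, 18, 36}
A \ B includes elements in A that are not in B.
Check each element of A:
7 (in B, remove), 13 (not in B, keep), 27 (not in B, keep), 31 (not in B, keep), 34 (not in B, keep)
A \ B = {13, 27, 31, 34}

{13, 27, 31, 34}


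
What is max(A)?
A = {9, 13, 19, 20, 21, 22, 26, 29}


Set A = {9, 13, 19, 20, 21, 22, 26, 29}
Elements in ascending order: 9, 13, 19, 20, 21, 22, 26, 29
The largest element is 29.

29


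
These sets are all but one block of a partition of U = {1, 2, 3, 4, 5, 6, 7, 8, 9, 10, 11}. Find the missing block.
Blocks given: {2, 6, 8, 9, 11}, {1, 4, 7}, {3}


U = {1, 2, 3, 4, 5, 6, 7, 8, 9, 10, 11}
Shown blocks: {2, 6, 8, 9, 11}, {1, 4, 7}, {3}
A partition's blocks are pairwise disjoint and cover U, so the missing block = U \ (union of shown blocks).
Union of shown blocks: {1, 2, 3, 4, 6, 7, 8, 9, 11}
Missing block = U \ (union) = {5, 10}

{5, 10}


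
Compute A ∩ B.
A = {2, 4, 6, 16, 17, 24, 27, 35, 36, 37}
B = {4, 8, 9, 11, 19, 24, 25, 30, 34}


Set A = {2, 4, 6, 16, 17, 24, 27, 35, 36, 37}
Set B = {4, 8, 9, 11, 19, 24, 25, 30, 34}
A ∩ B includes only elements in both sets.
Check each element of A against B:
2 ✗, 4 ✓, 6 ✗, 16 ✗, 17 ✗, 24 ✓, 27 ✗, 35 ✗, 36 ✗, 37 ✗
A ∩ B = {4, 24}

{4, 24}


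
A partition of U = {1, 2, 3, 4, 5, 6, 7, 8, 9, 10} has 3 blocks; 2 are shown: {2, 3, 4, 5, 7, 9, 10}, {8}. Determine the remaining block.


U = {1, 2, 3, 4, 5, 6, 7, 8, 9, 10}
Shown blocks: {2, 3, 4, 5, 7, 9, 10}, {8}
A partition's blocks are pairwise disjoint and cover U, so the missing block = U \ (union of shown blocks).
Union of shown blocks: {2, 3, 4, 5, 7, 8, 9, 10}
Missing block = U \ (union) = {1, 6}

{1, 6}


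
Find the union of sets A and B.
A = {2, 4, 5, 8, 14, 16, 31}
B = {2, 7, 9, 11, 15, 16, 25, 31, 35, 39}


Set A = {2, 4, 5, 8, 14, 16, 31}
Set B = {2, 7, 9, 11, 15, 16, 25, 31, 35, 39}
A ∪ B includes all elements in either set.
Elements from A: {2, 4, 5, 8, 14, 16, 31}
Elements from B not already included: {7, 9, 11, 15, 25, 35, 39}
A ∪ B = {2, 4, 5, 7, 8, 9, 11, 14, 15, 16, 25, 31, 35, 39}

{2, 4, 5, 7, 8, 9, 11, 14, 15, 16, 25, 31, 35, 39}


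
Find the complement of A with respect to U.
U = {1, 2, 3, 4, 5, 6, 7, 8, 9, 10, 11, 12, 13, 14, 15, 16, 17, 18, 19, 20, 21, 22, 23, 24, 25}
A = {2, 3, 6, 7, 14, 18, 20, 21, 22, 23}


Universal set U = {1, 2, 3, 4, 5, 6, 7, 8, 9, 10, 11, 12, 13, 14, 15, 16, 17, 18, 19, 20, 21, 22, 23, 24, 25}
Set A = {2, 3, 6, 7, 14, 18, 20, 21, 22, 23}
A' = U \ A = elements in U but not in A
Checking each element of U:
1 (not in A, include), 2 (in A, exclude), 3 (in A, exclude), 4 (not in A, include), 5 (not in A, include), 6 (in A, exclude), 7 (in A, exclude), 8 (not in A, include), 9 (not in A, include), 10 (not in A, include), 11 (not in A, include), 12 (not in A, include), 13 (not in A, include), 14 (in A, exclude), 15 (not in A, include), 16 (not in A, include), 17 (not in A, include), 18 (in A, exclude), 19 (not in A, include), 20 (in A, exclude), 21 (in A, exclude), 22 (in A, exclude), 23 (in A, exclude), 24 (not in A, include), 25 (not in A, include)
A' = {1, 4, 5, 8, 9, 10, 11, 12, 13, 15, 16, 17, 19, 24, 25}

{1, 4, 5, 8, 9, 10, 11, 12, 13, 15, 16, 17, 19, 24, 25}


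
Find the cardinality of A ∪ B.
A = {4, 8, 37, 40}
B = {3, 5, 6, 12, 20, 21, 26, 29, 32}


Set A = {4, 8, 37, 40}, |A| = 4
Set B = {3, 5, 6, 12, 20, 21, 26, 29, 32}, |B| = 9
A ∩ B = {}, |A ∩ B| = 0
|A ∪ B| = |A| + |B| - |A ∩ B| = 4 + 9 - 0 = 13

13


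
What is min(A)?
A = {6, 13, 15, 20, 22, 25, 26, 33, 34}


Set A = {6, 13, 15, 20, 22, 25, 26, 33, 34}
Elements in ascending order: 6, 13, 15, 20, 22, 25, 26, 33, 34
The smallest element is 6.

6


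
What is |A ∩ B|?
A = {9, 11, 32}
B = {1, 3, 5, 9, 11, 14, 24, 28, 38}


Set A = {9, 11, 32}
Set B = {1, 3, 5, 9, 11, 14, 24, 28, 38}
A ∩ B = {9, 11}
|A ∩ B| = 2

2


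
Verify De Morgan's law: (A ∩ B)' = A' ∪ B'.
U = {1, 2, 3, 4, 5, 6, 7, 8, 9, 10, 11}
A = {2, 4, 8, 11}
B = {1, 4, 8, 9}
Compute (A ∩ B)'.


U = {1, 2, 3, 4, 5, 6, 7, 8, 9, 10, 11}
A = {2, 4, 8, 11}, B = {1, 4, 8, 9}
A ∩ B = {4, 8}
(A ∩ B)' = U \ (A ∩ B) = {1, 2, 3, 5, 6, 7, 9, 10, 11}
Verification via A' ∪ B': A' = {1, 3, 5, 6, 7, 9, 10}, B' = {2, 3, 5, 6, 7, 10, 11}
A' ∪ B' = {1, 2, 3, 5, 6, 7, 9, 10, 11} ✓

{1, 2, 3, 5, 6, 7, 9, 10, 11}


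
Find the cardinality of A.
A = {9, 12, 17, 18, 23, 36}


Set A = {9, 12, 17, 18, 23, 36}
Listing elements: 9, 12, 17, 18, 23, 36
Counting: 6 elements
|A| = 6

6


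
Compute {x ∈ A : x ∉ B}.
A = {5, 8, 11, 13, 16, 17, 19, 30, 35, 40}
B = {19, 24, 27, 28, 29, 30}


Set A = {5, 8, 11, 13, 16, 17, 19, 30, 35, 40}
Set B = {19, 24, 27, 28, 29, 30}
Check each element of A against B:
5 ∉ B (include), 8 ∉ B (include), 11 ∉ B (include), 13 ∉ B (include), 16 ∉ B (include), 17 ∉ B (include), 19 ∈ B, 30 ∈ B, 35 ∉ B (include), 40 ∉ B (include)
Elements of A not in B: {5, 8, 11, 13, 16, 17, 35, 40}

{5, 8, 11, 13, 16, 17, 35, 40}


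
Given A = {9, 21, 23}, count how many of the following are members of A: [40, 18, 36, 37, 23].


Set A = {9, 21, 23}
Candidates: [40, 18, 36, 37, 23]
Check each candidate:
40 ∉ A, 18 ∉ A, 36 ∉ A, 37 ∉ A, 23 ∈ A
Count of candidates in A: 1

1


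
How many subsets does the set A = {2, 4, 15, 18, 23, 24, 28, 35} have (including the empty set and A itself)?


Set A = {2, 4, 15, 18, 23, 24, 28, 35}
|A| = 8
The power set P(A) contains all subsets of A.
|P(A)| = 2^|A| = 2^8 = 256

256


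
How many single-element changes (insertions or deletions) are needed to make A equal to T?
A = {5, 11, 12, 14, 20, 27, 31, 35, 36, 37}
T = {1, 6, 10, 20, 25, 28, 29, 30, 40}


Set A = {5, 11, 12, 14, 20, 27, 31, 35, 36, 37}
Set T = {1, 6, 10, 20, 25, 28, 29, 30, 40}
Elements to remove from A (in A, not in T): {5, 11, 12, 14, 27, 31, 35, 36, 37} → 9 removals
Elements to add to A (in T, not in A): {1, 6, 10, 25, 28, 29, 30, 40} → 8 additions
Total edits = 9 + 8 = 17

17


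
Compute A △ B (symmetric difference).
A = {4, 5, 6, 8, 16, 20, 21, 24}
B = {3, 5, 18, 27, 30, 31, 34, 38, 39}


Set A = {4, 5, 6, 8, 16, 20, 21, 24}
Set B = {3, 5, 18, 27, 30, 31, 34, 38, 39}
A △ B = (A \ B) ∪ (B \ A)
Elements in A but not B: {4, 6, 8, 16, 20, 21, 24}
Elements in B but not A: {3, 18, 27, 30, 31, 34, 38, 39}
A △ B = {3, 4, 6, 8, 16, 18, 20, 21, 24, 27, 30, 31, 34, 38, 39}

{3, 4, 6, 8, 16, 18, 20, 21, 24, 27, 30, 31, 34, 38, 39}


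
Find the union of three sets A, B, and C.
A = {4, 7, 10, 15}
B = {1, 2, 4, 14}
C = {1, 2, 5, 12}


Set A = {4, 7, 10, 15}
Set B = {1, 2, 4, 14}
Set C = {1, 2, 5, 12}
First, A ∪ B = {1, 2, 4, 7, 10, 14, 15}
Then, (A ∪ B) ∪ C = {1, 2, 4, 5, 7, 10, 12, 14, 15}

{1, 2, 4, 5, 7, 10, 12, 14, 15}


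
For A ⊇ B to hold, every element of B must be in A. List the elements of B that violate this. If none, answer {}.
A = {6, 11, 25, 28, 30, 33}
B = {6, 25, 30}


Set A = {6, 11, 25, 28, 30, 33}
Set B = {6, 25, 30}
Check each element of B against A:
6 ∈ A, 25 ∈ A, 30 ∈ A
Elements of B not in A: {}

{}


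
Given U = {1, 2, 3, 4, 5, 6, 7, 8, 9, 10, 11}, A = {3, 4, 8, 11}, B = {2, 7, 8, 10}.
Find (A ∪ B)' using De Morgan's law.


U = {1, 2, 3, 4, 5, 6, 7, 8, 9, 10, 11}
A = {3, 4, 8, 11}, B = {2, 7, 8, 10}
A ∪ B = {2, 3, 4, 7, 8, 10, 11}
(A ∪ B)' = U \ (A ∪ B) = {1, 5, 6, 9}
Verification via A' ∩ B': A' = {1, 2, 5, 6, 7, 9, 10}, B' = {1, 3, 4, 5, 6, 9, 11}
A' ∩ B' = {1, 5, 6, 9} ✓

{1, 5, 6, 9}


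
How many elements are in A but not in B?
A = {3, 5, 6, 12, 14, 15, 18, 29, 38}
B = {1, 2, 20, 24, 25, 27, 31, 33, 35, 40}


Set A = {3, 5, 6, 12, 14, 15, 18, 29, 38}
Set B = {1, 2, 20, 24, 25, 27, 31, 33, 35, 40}
A \ B = {3, 5, 6, 12, 14, 15, 18, 29, 38}
|A \ B| = 9

9


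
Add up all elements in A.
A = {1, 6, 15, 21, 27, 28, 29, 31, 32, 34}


Set A = {1, 6, 15, 21, 27, 28, 29, 31, 32, 34}
Sum = 1 + 6 + 15 + 21 + 27 + 28 + 29 + 31 + 32 + 34 = 224

224


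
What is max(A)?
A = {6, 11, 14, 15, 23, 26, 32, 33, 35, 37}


Set A = {6, 11, 14, 15, 23, 26, 32, 33, 35, 37}
Elements in ascending order: 6, 11, 14, 15, 23, 26, 32, 33, 35, 37
The largest element is 37.

37
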